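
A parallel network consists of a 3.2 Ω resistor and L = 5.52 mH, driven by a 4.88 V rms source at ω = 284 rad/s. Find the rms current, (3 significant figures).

3.47 A

X_L = ωL = 1.57 Ω
Parallel: admittances add. Y = 1/R + 1/(jωL)
Y = (0.312 − j0.638) S
|Y| = 0.710 S → |Z| = 1/|Y| = 1.41 Ω, ∠Z = −∠Y = 63.9°
I = V/|Z| = 4.88/1.41 = 3.47 A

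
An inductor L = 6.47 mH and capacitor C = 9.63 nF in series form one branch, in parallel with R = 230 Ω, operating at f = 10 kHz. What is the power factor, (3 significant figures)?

ω = 2πf = 62830 rad/s
X_L = ωL = 407 Ω
X_C = 1/(ωC) = 1650 Ω
Branch 1: Z₁ = R = 230 Ω
Branch 2 (series LC): Z₂ = j(X_L − X_C) = −j1250 Ω
Parallel: Z = Z₁Z₂/(Z₁+Z₂), |Z| = 226 Ω, ∠Z = -10.5°
cos φ = cos(-10.5°) = 0.983

0.983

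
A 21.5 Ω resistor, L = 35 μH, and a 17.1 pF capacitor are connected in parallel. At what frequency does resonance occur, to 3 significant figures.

6.51 MHz

ω₀ = 1/√(LC) = 1/√(3.5e-05 × 1.71e-11) = 4.088e+07 rad/s
f₀ = ω₀/(2π) = 6.51 MHz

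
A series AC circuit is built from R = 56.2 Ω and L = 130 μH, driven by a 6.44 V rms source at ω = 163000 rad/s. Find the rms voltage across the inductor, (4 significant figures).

2.272 V

X_L = ωL = 21.19 Ω
Z = 56.20 + j21.19 Ω
|Z| = √(56.20² + 21.19²) = 60.06 Ω
I = V/|Z| = 107.2 mA
V_L = I·|Z_L| = 0.1072 × 21.19 = 2.272 V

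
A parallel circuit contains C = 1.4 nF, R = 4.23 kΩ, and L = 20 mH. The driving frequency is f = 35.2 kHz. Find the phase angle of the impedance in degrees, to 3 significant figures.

-19.5°

ω = 2πf = 221200 rad/s
X_L = ωL = 4420 Ω
X_C = 1/(ωC) = 3230 Ω
Parallel: admittances add. Y = 1/R + 1/(jωL) + jωC
Y = (0.000236 + j8.36e-05) S
|Y| = 0.000251 S → |Z| = 1/|Y| = 3990 Ω, ∠Z = −∠Y = -19.5°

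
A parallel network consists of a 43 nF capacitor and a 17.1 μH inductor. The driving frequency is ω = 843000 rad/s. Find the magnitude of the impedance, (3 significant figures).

30.2 Ω

X_L = ωL = 14.4 Ω
X_C = 1/(ωC) = 27.6 Ω
Parallel: admittances add. Y = 1/(jωL) + jωC
Y = (0 − j0.0331) S
|Y| = 0.0331 S → |Z| = 1/|Y| = 30.2 Ω, ∠Z = −∠Y = 90.0°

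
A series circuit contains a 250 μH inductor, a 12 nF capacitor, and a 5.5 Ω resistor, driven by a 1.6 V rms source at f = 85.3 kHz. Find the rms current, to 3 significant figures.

72.1 mA

ω = 2πf = 536000 rad/s
X_L = ωL = 134 Ω
X_C = 1/(ωC) = 155 Ω
Net reactance X = X_L − X_C = -21.5 Ω
Z = 5.50 − j21.5 Ω
|Z| = √(5.50² + 21.5²) = 22.2 Ω
I = V/|Z| = 1.6/22.2 = 72.1 mA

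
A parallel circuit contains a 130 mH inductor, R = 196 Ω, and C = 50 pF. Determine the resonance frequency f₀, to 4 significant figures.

ω₀ = 1/√(LC) = 1/√(0.13 × 5e-11) = 392200 rad/s
f₀ = ω₀/(2π) = 62.43 kHz

62.43 kHz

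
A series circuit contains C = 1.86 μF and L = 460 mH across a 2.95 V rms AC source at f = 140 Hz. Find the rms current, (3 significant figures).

ω = 2πf = 879.6 rad/s
X_L = ωL = 405 Ω
X_C = 1/(ωC) = 611 Ω
Net reactance X = X_L − X_C = -207 Ω
Z = − j207 Ω
|Z| = √(0² + 207²) = 207 Ω
I = V/|Z| = 2.95/207 = 14.3 mA

14.3 mA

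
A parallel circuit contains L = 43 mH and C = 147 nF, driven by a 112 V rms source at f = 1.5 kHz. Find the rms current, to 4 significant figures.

121.2 mA

ω = 2πf = 9425 rad/s
X_L = ωL = 405.3 Ω
X_C = 1/(ωC) = 721.8 Ω
Parallel: admittances add. Y = 1/(jωL) + jωC
Y = (0 − j0.001082) S
|Y| = 0.001082 S → |Z| = 1/|Y| = 924.1 Ω, ∠Z = −∠Y = 90.00°
I = V/|Z| = 112/924.1 = 121.2 mA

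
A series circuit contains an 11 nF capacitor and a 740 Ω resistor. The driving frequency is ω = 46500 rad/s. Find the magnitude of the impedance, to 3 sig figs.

2090 Ω

X_C = 1/(ωC) = 1960 Ω
Z = 740 − j1960 Ω
|Z| = √(740² + 1960²) = 2090 Ω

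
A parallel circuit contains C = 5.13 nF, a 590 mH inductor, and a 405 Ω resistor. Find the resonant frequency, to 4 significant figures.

2.893 kHz

ω₀ = 1/√(LC) = 1/√(0.59 × 5.13e-09) = 18180 rad/s
f₀ = ω₀/(2π) = 2.893 kHz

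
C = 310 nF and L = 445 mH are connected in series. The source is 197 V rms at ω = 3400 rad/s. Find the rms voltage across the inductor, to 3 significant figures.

528 V

X_L = ωL = 1510 Ω
X_C = 1/(ωC) = 949 Ω
Net reactance X = X_L − X_C = 564 Ω
Z = j564 Ω
|Z| = √(0² + 564²) = 564 Ω
I = V/|Z| = 349 mA
V_L = I·|Z_L| = 0.349 × 1510 = 528 V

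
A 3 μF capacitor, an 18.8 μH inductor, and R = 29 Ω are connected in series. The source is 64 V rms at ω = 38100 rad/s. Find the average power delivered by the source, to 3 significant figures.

131 W

X_L = ωL = 0.716 Ω
X_C = 1/(ωC) = 8.75 Ω
Net reactance X = X_L − X_C = -8.03 Ω
Z = 29.0 − j8.03 Ω
|Z| = √(29.0² + 8.03²) = 30.1 Ω
∠Z = arctan(-8.03/29.0) = -15.5°
I = V/|Z| = 2.13 A
P = VI cos φ = 64 × 2.13 × cos(-15.5°) = 131 W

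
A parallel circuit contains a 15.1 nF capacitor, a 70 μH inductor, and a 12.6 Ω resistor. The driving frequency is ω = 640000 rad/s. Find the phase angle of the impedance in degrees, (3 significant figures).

9.06°

X_L = ωL = 44.8 Ω
X_C = 1/(ωC) = 103 Ω
Parallel: admittances add. Y = 1/R + 1/(jωL) + jωC
Y = (0.0794 − j0.0127) S
|Y| = 0.0804 S → |Z| = 1/|Y| = 12.4 Ω, ∠Z = −∠Y = 9.06°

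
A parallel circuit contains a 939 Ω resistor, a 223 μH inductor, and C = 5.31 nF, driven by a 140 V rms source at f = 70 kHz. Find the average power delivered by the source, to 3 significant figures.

ω = 2πf = 439800 rad/s
X_L = ωL = 98.1 Ω
X_C = 1/(ωC) = 428 Ω
Parallel: admittances add. Y = 1/R + 1/(jωL) + jωC
Y = (0.00106 − j0.00786) S
|Y| = 0.00793 S → |Z| = 1/|Y| = 126 Ω, ∠Z = −∠Y = 82.3°
I = V/|Z| = 1.11 A
P = VI cos φ = 140 × 1.11 × cos(82.3°) = 20.9 W

20.9 W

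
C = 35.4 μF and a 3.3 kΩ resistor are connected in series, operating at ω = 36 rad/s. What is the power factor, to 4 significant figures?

0.9729

X_C = 1/(ωC) = 784.7 Ω
Z = 3300 − j784.7 Ω
|Z| = √(3300² + 784.7²) = 3392 Ω
∠Z = arctan(-784.7/3300) = -13.38°
cos φ = cos(-13.38°) = 0.9729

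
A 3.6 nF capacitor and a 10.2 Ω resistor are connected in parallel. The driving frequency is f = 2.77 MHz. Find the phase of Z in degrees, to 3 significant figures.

ω = 2πf = 1.74e+07 rad/s
X_C = 1/(ωC) = 16.0 Ω
Parallel: admittances add. Y = 1/R + jωC
Y = (0.0980 + j0.0627) S
|Y| = 0.116 S → |Z| = 1/|Y| = 8.59 Ω, ∠Z = −∠Y = -32.6°

-32.6°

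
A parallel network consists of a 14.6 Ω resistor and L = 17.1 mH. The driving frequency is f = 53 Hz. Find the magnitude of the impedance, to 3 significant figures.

5.31 Ω

ω = 2πf = 333.0 rad/s
X_L = ωL = 5.69 Ω
Parallel: admittances add. Y = 1/R + 1/(jωL)
Y = (0.0685 − j0.176) S
|Y| = 0.188 S → |Z| = 1/|Y| = 5.31 Ω, ∠Z = −∠Y = 68.7°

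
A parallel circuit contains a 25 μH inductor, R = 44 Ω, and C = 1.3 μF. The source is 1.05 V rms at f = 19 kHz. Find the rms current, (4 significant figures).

190.4 mA

ω = 2πf = 119400 rad/s
X_L = ωL = 2.985 Ω
X_C = 1/(ωC) = 6.444 Ω
Parallel: admittances add. Y = 1/R + 1/(jωL) + jωC
Y = (0.02273 − j0.1799) S
|Y| = 0.1813 S → |Z| = 1/|Y| = 5.516 Ω, ∠Z = −∠Y = 82.80°
I = V/|Z| = 1.05/5.516 = 190.4 mA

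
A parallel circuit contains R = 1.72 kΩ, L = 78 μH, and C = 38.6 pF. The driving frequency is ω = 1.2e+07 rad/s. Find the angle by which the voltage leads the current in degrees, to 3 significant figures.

X_L = ωL = 936 Ω
X_C = 1/(ωC) = 2160 Ω
Parallel: admittances add. Y = 1/R + 1/(jωL) + jωC
Y = (0.000581 − j0.000605) S
|Y| = 0.000839 S → |Z| = 1/|Y| = 1190 Ω, ∠Z = −∠Y = 46.1°

46.1°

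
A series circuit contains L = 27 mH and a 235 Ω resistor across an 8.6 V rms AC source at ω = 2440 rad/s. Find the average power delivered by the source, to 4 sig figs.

X_L = ωL = 65.88 Ω
Z = 235.0 + j65.88 Ω
|Z| = √(235.0² + 65.88²) = 244.1 Ω
∠Z = arctan(65.88/235.0) = 15.66°
I = V/|Z| = 35.24 mA
P = VI cos φ = 8.6 × 0.03524 × cos(15.66°) = 291.8 mW

291.8 mW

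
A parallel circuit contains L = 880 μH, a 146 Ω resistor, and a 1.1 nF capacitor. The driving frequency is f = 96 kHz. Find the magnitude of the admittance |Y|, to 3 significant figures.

ω = 2πf = 603200 rad/s
X_L = ωL = 531 Ω
X_C = 1/(ωC) = 1510 Ω
Parallel: admittances add. Y = 1/R + 1/(jωL) + jωC
Y = (0.00685 − j0.00122) S
|Y| = 0.00696 S → |Z| = 1/|Y| = 144 Ω, ∠Z = −∠Y = 10.1°

6.96 mS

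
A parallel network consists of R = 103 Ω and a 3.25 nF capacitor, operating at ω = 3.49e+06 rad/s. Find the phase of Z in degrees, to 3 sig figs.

X_C = 1/(ωC) = 88.2 Ω
Parallel: admittances add. Y = 1/R + jωC
Y = (0.00971 + j0.0113) S
|Y| = 0.0149 S → |Z| = 1/|Y| = 67.0 Ω, ∠Z = −∠Y = -49.4°

-49.4°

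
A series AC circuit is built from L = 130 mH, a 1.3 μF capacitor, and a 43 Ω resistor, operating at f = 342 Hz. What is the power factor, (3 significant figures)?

0.480

ω = 2πf = 2149 rad/s
X_L = ωL = 279 Ω
X_C = 1/(ωC) = 358 Ω
Net reactance X = X_L − X_C = -78.6 Ω
Z = 43.0 − j78.6 Ω
|Z| = √(43.0² + 78.6²) = 89.6 Ω
∠Z = arctan(-78.6/43.0) = -61.3°
cos φ = cos(-61.3°) = 0.480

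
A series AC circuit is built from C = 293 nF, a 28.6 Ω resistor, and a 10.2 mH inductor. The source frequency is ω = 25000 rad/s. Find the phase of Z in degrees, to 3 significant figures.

76.4°

X_L = ωL = 255 Ω
X_C = 1/(ωC) = 137 Ω
Net reactance X = X_L − X_C = 118 Ω
Z = 28.6 + j118 Ω
|Z| = √(28.6² + 118²) = 122 Ω
∠Z = arctan(118/28.6) = 76.4°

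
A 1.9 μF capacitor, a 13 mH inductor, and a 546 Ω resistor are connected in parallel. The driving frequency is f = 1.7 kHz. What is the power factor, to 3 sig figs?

0.139

ω = 2πf = 10680 rad/s
X_L = ωL = 139 Ω
X_C = 1/(ωC) = 49.3 Ω
Parallel: admittances add. Y = 1/R + 1/(jωL) + jωC
Y = (0.00183 + j0.0131) S
|Y| = 0.0132 S → |Z| = 1/|Y| = 75.6 Ω, ∠Z = −∠Y = -82.0°
cos φ = cos(-82.0°) = 0.139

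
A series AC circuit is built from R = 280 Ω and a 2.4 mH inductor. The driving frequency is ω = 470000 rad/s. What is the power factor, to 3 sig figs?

X_L = ωL = 1130 Ω
Z = 280 + j1130 Ω
|Z| = √(280² + 1130²) = 1160 Ω
∠Z = arctan(1130/280) = 76.1°
cos φ = cos(76.1°) = 0.241

0.241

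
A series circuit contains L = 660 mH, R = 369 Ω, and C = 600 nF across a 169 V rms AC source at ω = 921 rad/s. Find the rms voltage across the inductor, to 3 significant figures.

X_L = ωL = 608 Ω
X_C = 1/(ωC) = 1810 Ω
Net reactance X = X_L − X_C = -1200 Ω
Z = 369 − j1200 Ω
|Z| = √(369² + 1200²) = 1260 Ω
I = V/|Z| = 134 mA
V_L = I·|Z_L| = 0.134 × 608 = 81.7 V

81.7 V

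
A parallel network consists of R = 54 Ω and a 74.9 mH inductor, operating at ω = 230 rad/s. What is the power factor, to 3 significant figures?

0.304

X_L = ωL = 17.2 Ω
Parallel: admittances add. Y = 1/R + 1/(jωL)
Y = (0.0185 − j0.0580) S
|Y| = 0.0609 S → |Z| = 1/|Y| = 16.4 Ω, ∠Z = −∠Y = 72.3°
cos φ = cos(72.3°) = 0.304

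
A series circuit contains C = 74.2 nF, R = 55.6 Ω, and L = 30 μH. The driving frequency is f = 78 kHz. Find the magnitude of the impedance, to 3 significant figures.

57.1 Ω

ω = 2πf = 490100 rad/s
X_L = ωL = 14.7 Ω
X_C = 1/(ωC) = 27.5 Ω
Net reactance X = X_L − X_C = -12.8 Ω
Z = 55.6 − j12.8 Ω
|Z| = √(55.6² + 12.8²) = 57.1 Ω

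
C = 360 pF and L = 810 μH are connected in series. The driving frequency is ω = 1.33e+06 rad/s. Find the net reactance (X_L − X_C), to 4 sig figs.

-1011 Ω

X_L = ωL = 1077 Ω
X_C = 1/(ωC) = 2089 Ω
X = 1077 − 2089 = -1011 Ω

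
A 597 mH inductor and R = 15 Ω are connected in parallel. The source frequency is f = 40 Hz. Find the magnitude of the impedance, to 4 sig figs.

14.93 Ω

ω = 2πf = 251.3 rad/s
X_L = ωL = 150.0 Ω
Parallel: admittances add. Y = 1/R + 1/(jωL)
Y = (0.06667 − j0.006665) S
|Y| = 0.06700 S → |Z| = 1/|Y| = 14.93 Ω, ∠Z = −∠Y = 5.709°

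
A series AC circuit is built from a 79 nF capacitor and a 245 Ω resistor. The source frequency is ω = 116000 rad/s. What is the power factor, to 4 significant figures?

0.9135

X_C = 1/(ωC) = 109.1 Ω
Z = 245.0 − j109.1 Ω
|Z| = √(245.0² + 109.1²) = 268.2 Ω
∠Z = arctan(-109.1/245.0) = -24.01°
cos φ = cos(-24.01°) = 0.9135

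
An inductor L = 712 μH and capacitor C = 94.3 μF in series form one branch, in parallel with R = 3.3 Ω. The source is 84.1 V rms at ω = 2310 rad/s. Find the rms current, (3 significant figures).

X_L = ωL = 1.64 Ω
X_C = 1/(ωC) = 4.59 Ω
Branch 1: Z₁ = R = 3.30 Ω
Branch 2 (series LC): Z₂ = j(X_L − X_C) = −j2.95 Ω
Parallel: Z = Z₁Z₂/(Z₁+Z₂), |Z| = 2.20 Ω, ∠Z = -48.2°
I = V/|Z| = 84.1/2.20 = 38.3 A

38.3 A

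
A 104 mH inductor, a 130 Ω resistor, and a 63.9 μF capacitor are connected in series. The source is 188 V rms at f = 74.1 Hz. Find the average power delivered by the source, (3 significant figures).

ω = 2πf = 465.6 rad/s
X_L = ωL = 48.4 Ω
X_C = 1/(ωC) = 33.6 Ω
Net reactance X = X_L − X_C = 14.8 Ω
Z = 130 + j14.8 Ω
|Z| = √(130² + 14.8²) = 131 Ω
∠Z = arctan(14.8/130) = 6.50°
I = V/|Z| = 1.44 A
P = VI cos φ = 188 × 1.44 × cos(6.50°) = 268 W

268 W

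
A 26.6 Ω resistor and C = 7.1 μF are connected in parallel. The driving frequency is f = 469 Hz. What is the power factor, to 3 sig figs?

ω = 2πf = 2947 rad/s
X_C = 1/(ωC) = 47.8 Ω
Parallel: admittances add. Y = 1/R + jωC
Y = (0.0376 + j0.0209) S
|Y| = 0.0430 S → |Z| = 1/|Y| = 23.2 Ω, ∠Z = −∠Y = -29.1°
cos φ = cos(-29.1°) = 0.874

0.874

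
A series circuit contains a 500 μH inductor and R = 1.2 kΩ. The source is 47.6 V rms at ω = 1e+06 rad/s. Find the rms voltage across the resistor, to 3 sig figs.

X_L = ωL = 500 Ω
Z = 1200 + j500 Ω
|Z| = √(1200² + 500²) = 1300 Ω
I = V/|Z| = 36.6 mA
V_R = I·|Z_R| = 0.0366 × 1200 = 43.9 V

43.9 V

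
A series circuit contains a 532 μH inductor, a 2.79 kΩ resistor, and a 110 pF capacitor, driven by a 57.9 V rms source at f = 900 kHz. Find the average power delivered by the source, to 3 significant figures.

960 mW

ω = 2πf = 5.655e+06 rad/s
X_L = ωL = 3010 Ω
X_C = 1/(ωC) = 1610 Ω
Net reactance X = X_L − X_C = 1400 Ω
Z = 2790 + j1400 Ω
|Z| = √(2790² + 1400²) = 3120 Ω
∠Z = arctan(1400/2790) = 26.7°
I = V/|Z| = 18.5 mA
P = VI cos φ = 57.9 × 0.0185 × cos(26.7°) = 960 mW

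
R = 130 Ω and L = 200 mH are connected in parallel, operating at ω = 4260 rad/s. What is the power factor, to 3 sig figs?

0.989

X_L = ωL = 852 Ω
Parallel: admittances add. Y = 1/R + 1/(jωL)
Y = (0.00769 − j0.00117) S
|Y| = 0.00778 S → |Z| = 1/|Y| = 129 Ω, ∠Z = −∠Y = 8.68°
cos φ = cos(8.68°) = 0.989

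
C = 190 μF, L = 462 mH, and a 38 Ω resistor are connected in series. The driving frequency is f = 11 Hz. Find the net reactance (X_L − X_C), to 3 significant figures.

-44.2 Ω

ω = 2πf = 69.12 rad/s
X_L = ωL = 31.9 Ω
X_C = 1/(ωC) = 76.2 Ω
X = 31.9 − 76.2 = -44.2 Ω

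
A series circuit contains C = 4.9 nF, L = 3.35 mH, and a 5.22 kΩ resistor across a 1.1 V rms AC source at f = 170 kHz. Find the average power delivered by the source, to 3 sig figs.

ω = 2πf = 1.068e+06 rad/s
X_L = ωL = 3580 Ω
X_C = 1/(ωC) = 191 Ω
Net reactance X = X_L − X_C = 3390 Ω
Z = 5220 + j3390 Ω
|Z| = √(5220² + 3390²) = 6220 Ω
∠Z = arctan(3390/5220) = 33.0°
I = V/|Z| = 177 μA
P = VI cos φ = 1.1 × 0.000177 × cos(33.0°) = 163 μW

163 μW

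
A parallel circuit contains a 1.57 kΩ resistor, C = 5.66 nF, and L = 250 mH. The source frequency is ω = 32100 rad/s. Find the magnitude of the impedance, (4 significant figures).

X_L = ωL = 8025 Ω
X_C = 1/(ωC) = 5504 Ω
Parallel: admittances add. Y = 1/R + 1/(jωL) + jωC
Y = (0.0006369 + j5.708e-05) S
|Y| = 0.0006395 S → |Z| = 1/|Y| = 1564 Ω, ∠Z = −∠Y = -5.121°

1564 Ω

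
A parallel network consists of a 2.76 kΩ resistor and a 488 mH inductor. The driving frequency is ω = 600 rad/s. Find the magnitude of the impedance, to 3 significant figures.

291 Ω

X_L = ωL = 293 Ω
Parallel: admittances add. Y = 1/R + 1/(jωL)
Y = (0.000362 − j0.00342) S
|Y| = 0.00343 S → |Z| = 1/|Y| = 291 Ω, ∠Z = −∠Y = 83.9°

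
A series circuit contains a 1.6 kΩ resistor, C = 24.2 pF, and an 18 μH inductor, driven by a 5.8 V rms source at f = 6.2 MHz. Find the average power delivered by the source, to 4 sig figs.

ω = 2πf = 3.896e+07 rad/s
X_L = ωL = 701.2 Ω
X_C = 1/(ωC) = 1061 Ω
Net reactance X = X_L − X_C = -359.5 Ω
Z = 1600 − j359.5 Ω
|Z| = √(1600² + 359.5²) = 1640 Ω
∠Z = arctan(-359.5/1600) = -12.66°
I = V/|Z| = 3.537 mA
P = VI cos φ = 5.8 × 0.003537 × cos(-12.66°) = 20.01 mW

20.01 mW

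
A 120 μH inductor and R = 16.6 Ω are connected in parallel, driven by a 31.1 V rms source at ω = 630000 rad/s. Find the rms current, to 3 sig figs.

1.92 A

X_L = ωL = 75.6 Ω
Parallel: admittances add. Y = 1/R + 1/(jωL)
Y = (0.0602 − j0.0132) S
|Y| = 0.0617 S → |Z| = 1/|Y| = 16.2 Ω, ∠Z = −∠Y = 12.4°
I = V/|Z| = 31.1/16.2 = 1.92 A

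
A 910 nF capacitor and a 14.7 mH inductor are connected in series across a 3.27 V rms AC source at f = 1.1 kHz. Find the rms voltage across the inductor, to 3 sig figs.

ω = 2πf = 6912 rad/s
X_L = ωL = 102 Ω
X_C = 1/(ωC) = 159 Ω
Net reactance X = X_L − X_C = -57.4 Ω
Z = − j57.4 Ω
|Z| = √(0² + 57.4²) = 57.4 Ω
I = V/|Z| = 57.0 mA
V_L = I·|Z_L| = 0.0570 × 102 = 5.79 V

5.79 V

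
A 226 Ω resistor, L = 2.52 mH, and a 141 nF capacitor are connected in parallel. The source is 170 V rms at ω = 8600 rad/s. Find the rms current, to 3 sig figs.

X_L = ωL = 21.7 Ω
X_C = 1/(ωC) = 825 Ω
Parallel: admittances add. Y = 1/R + 1/(jωL) + jωC
Y = (0.00442 − j0.0449) S
|Y| = 0.0451 S → |Z| = 1/|Y| = 22.1 Ω, ∠Z = −∠Y = 84.4°
I = V/|Z| = 170/22.1 = 7.68 A

7.68 A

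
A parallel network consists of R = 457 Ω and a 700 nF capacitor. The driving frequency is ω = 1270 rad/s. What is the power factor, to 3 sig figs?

X_C = 1/(ωC) = 1120 Ω
Parallel: admittances add. Y = 1/R + jωC
Y = (0.00219 + j0.000889) S
|Y| = 0.00236 S → |Z| = 1/|Y| = 423 Ω, ∠Z = −∠Y = -22.1°
cos φ = cos(-22.1°) = 0.926

0.926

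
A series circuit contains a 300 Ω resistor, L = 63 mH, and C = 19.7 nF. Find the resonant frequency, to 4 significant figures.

4.518 kHz

ω₀ = 1/√(LC) = 1/√(0.063 × 1.97e-08) = 28390 rad/s
f₀ = ω₀/(2π) = 4.518 kHz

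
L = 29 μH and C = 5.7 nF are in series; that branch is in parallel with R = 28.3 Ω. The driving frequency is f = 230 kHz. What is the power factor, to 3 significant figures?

ω = 2πf = 1.445e+06 rad/s
X_L = ωL = 41.9 Ω
X_C = 1/(ωC) = 121 Ω
Branch 1: Z₁ = R = 28.3 Ω
Branch 2 (series LC): Z₂ = j(X_L − X_C) = −j79.5 Ω
Parallel: Z = Z₁Z₂/(Z₁+Z₂), |Z| = 26.7 Ω, ∠Z = -19.6°
cos φ = cos(-19.6°) = 0.942

0.942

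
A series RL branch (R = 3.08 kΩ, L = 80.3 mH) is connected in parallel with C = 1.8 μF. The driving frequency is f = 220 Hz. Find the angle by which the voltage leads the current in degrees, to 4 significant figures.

-82.54°

ω = 2πf = 1382 rad/s
X_L = ωL = 111.0 Ω
X_C = 1/(ωC) = 401.9 Ω
Branch 1 (R+jX_L): Z₁ = 3080 + j111.0 Ω, |Z₁| = 3082 Ω
Branch 2 (−jX_C): Z₂ = −j401.9 Ω
Parallel: Z = Z₁Z₂/(Z₁+Z₂), |Z| = 400.4 Ω, ∠Z = -82.54°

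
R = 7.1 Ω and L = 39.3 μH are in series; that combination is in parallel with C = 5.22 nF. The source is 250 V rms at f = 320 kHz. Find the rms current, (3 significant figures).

ω = 2πf = 2.011e+06 rad/s
X_L = ωL = 79.0 Ω
X_C = 1/(ωC) = 95.3 Ω
Branch 1 (R+jX_L): Z₁ = 7.10 + j79.0 Ω, |Z₁| = 79.3 Ω
Branch 2 (−jX_C): Z₂ = −j95.3 Ω
Parallel: Z = Z₁Z₂/(Z₁+Z₂), |Z| = 426 Ω, ∠Z = 61.3°
I = V/|Z| = 250/426 = 587 mA

587 mA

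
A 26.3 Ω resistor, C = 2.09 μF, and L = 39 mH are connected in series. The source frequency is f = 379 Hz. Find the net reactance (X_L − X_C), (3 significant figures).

ω = 2πf = 2381 rad/s
X_L = ωL = 92.9 Ω
X_C = 1/(ωC) = 201 Ω
X = 92.9 − 201 = -108 Ω

-108 Ω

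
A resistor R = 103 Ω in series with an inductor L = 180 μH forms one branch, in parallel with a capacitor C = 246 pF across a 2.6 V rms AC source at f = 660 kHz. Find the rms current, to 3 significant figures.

ω = 2πf = 4.147e+06 rad/s
X_L = ωL = 746 Ω
X_C = 1/(ωC) = 980 Ω
Branch 1 (R+jX_L): Z₁ = 103 + j746 Ω, |Z₁| = 754 Ω
Branch 2 (−jX_C): Z₂ = −j980 Ω
Parallel: Z = Z₁Z₂/(Z₁+Z₂), |Z| = 2890 Ω, ∠Z = 58.4°
I = V/|Z| = 2.6/2890 = 899 μA

899 μA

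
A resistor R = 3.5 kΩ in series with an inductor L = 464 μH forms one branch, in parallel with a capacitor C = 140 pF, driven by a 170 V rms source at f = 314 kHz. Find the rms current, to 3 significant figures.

ω = 2πf = 1.973e+06 rad/s
X_L = ωL = 915 Ω
X_C = 1/(ωC) = 3620 Ω
Branch 1 (R+jX_L): Z₁ = 3500 + j915 Ω, |Z₁| = 3620 Ω
Branch 2 (−jX_C): Z₂ = −j3620 Ω
Parallel: Z = Z₁Z₂/(Z₁+Z₂), |Z| = 2960 Ω, ∠Z = -37.6°
I = V/|Z| = 170/2960 = 57.4 mA

57.4 mA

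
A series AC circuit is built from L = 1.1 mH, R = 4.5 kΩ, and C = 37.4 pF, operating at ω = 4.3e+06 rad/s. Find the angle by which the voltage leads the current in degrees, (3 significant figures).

X_L = ωL = 4730 Ω
X_C = 1/(ωC) = 6220 Ω
Net reactance X = X_L − X_C = -1490 Ω
Z = 4500 − j1490 Ω
|Z| = √(4500² + 1490²) = 4740 Ω
∠Z = arctan(-1490/4500) = -18.3°

-18.3°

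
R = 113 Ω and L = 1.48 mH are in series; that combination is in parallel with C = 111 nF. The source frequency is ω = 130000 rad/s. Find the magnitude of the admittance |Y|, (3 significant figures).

10.8 mS

X_L = ωL = 192 Ω
X_C = 1/(ωC) = 69.3 Ω
Branch 1 (R+jX_L): Z₁ = 113 + j192 Ω, |Z₁| = 223 Ω
Branch 2 (−jX_C): Z₂ = −j69.3 Ω
Parallel: Z = Z₁Z₂/(Z₁+Z₂), |Z| = 92.5 Ω, ∠Z = -77.9°
|Y| = 1/|Z| = 10.8 mS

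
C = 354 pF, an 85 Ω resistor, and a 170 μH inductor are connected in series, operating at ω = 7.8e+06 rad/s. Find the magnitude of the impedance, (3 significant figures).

968 Ω

X_L = ωL = 1330 Ω
X_C = 1/(ωC) = 362 Ω
Net reactance X = X_L − X_C = 964 Ω
Z = 85.0 + j964 Ω
|Z| = √(85.0² + 964²) = 968 Ω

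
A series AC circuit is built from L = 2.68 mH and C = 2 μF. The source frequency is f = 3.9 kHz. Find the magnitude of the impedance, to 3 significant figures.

ω = 2πf = 24500 rad/s
X_L = ωL = 65.7 Ω
X_C = 1/(ωC) = 20.4 Ω
Net reactance X = X_L − X_C = 45.3 Ω
Z = j45.3 Ω
|Z| = √(0² + 45.3²) = 45.3 Ω

45.3 Ω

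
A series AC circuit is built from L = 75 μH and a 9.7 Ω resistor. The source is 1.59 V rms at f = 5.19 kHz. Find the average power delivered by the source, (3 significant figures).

245 mW

ω = 2πf = 32610 rad/s
X_L = ωL = 2.45 Ω
Z = 9.70 + j2.45 Ω
|Z| = √(9.70² + 2.45²) = 10.0 Ω
∠Z = arctan(2.45/9.70) = 14.2°
I = V/|Z| = 159 mA
P = VI cos φ = 1.59 × 0.159 × cos(14.2°) = 245 mW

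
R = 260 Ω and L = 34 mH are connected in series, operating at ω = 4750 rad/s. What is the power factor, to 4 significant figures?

0.8495

X_L = ωL = 161.5 Ω
Z = 260.0 + j161.5 Ω
|Z| = √(260.0² + 161.5²) = 306.1 Ω
∠Z = arctan(161.5/260.0) = 31.85°
cos φ = cos(31.85°) = 0.8495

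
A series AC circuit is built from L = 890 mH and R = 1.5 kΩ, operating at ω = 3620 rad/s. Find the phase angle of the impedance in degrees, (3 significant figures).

65.0°

X_L = ωL = 3220 Ω
Z = 1500 + j3220 Ω
|Z| = √(1500² + 3220²) = 3550 Ω
∠Z = arctan(3220/1500) = 65.0°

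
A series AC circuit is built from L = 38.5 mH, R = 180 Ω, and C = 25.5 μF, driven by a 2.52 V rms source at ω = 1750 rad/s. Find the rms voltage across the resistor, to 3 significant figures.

X_L = ωL = 67.4 Ω
X_C = 1/(ωC) = 22.4 Ω
Net reactance X = X_L − X_C = 45.0 Ω
Z = 180 + j45.0 Ω
|Z| = √(180² + 45.0²) = 186 Ω
I = V/|Z| = 13.6 mA
V_R = I·|Z_R| = 0.0136 × 180 = 2.44 V

2.44 V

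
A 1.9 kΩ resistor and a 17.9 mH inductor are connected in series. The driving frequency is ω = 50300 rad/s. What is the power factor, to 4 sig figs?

0.9037

X_L = ωL = 900.4 Ω
Z = 1900 + j900.4 Ω
|Z| = √(1900² + 900.4²) = 2103 Ω
∠Z = arctan(900.4/1900) = 25.36°
cos φ = cos(25.36°) = 0.9037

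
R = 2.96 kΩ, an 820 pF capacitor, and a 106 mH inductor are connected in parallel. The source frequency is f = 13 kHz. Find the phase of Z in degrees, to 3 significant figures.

8.17°

ω = 2πf = 81680 rad/s
X_L = ωL = 8660 Ω
X_C = 1/(ωC) = 14900 Ω
Parallel: admittances add. Y = 1/R + 1/(jωL) + jωC
Y = (0.000338 − j4.85e-05) S
|Y| = 0.000341 S → |Z| = 1/|Y| = 2930 Ω, ∠Z = −∠Y = 8.17°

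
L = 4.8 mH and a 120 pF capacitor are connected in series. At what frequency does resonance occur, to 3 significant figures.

ω₀ = 1/√(LC) = 1/√(0.0048 × 1.2e-10) = 1.318e+06 rad/s
f₀ = ω₀/(2π) = 210 kHz

210 kHz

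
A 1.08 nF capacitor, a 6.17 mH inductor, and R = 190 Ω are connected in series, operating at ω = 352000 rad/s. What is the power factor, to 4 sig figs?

0.3827

X_L = ωL = 2172 Ω
X_C = 1/(ωC) = 2630 Ω
Net reactance X = X_L − X_C = -458.6 Ω
Z = 190.0 − j458.6 Ω
|Z| = √(190.0² + 458.6²) = 496.4 Ω
∠Z = arctan(-458.6/190.0) = -67.50°
cos φ = cos(-67.50°) = 0.3827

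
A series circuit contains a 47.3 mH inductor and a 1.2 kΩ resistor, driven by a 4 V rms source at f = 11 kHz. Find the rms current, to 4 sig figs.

1.149 mA

ω = 2πf = 69120 rad/s
X_L = ωL = 3269 Ω
Z = 1200 + j3269 Ω
|Z| = √(1200² + 3269²) = 3482 Ω
I = V/|Z| = 4/3482 = 1.149 mA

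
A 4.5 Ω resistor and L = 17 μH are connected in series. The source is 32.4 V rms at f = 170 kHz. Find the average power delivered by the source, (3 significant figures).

13.5 W

ω = 2πf = 1.068e+06 rad/s
X_L = ωL = 18.2 Ω
Z = 4.50 + j18.2 Ω
|Z| = √(4.50² + 18.2²) = 18.7 Ω
∠Z = arctan(18.2/4.50) = 76.1°
I = V/|Z| = 1.73 A
P = VI cos φ = 32.4 × 1.73 × cos(76.1°) = 13.5 W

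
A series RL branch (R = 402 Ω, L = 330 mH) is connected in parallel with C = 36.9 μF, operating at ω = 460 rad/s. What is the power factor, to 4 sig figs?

X_L = ωL = 151.8 Ω
X_C = 1/(ωC) = 58.91 Ω
Branch 1 (R+jX_L): Z₁ = 402.0 + j151.8 Ω, |Z₁| = 429.7 Ω
Branch 2 (−jX_C): Z₂ = −j58.91 Ω
Parallel: Z = Z₁Z₂/(Z₁+Z₂), |Z| = 61.36 Ω, ∠Z = -82.32°
cos φ = cos(-82.32°) = 0.1336

0.1336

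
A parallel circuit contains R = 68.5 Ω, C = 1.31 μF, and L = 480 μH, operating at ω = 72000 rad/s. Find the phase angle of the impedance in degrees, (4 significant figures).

-77.41°

X_L = ωL = 34.56 Ω
X_C = 1/(ωC) = 10.60 Ω
Parallel: admittances add. Y = 1/R + 1/(jωL) + jωC
Y = (0.01460 + j0.06538) S
|Y| = 0.06699 S → |Z| = 1/|Y| = 14.93 Ω, ∠Z = −∠Y = -77.41°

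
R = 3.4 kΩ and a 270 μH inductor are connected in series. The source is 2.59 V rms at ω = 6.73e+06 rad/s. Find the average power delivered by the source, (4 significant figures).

X_L = ωL = 1817 Ω
Z = 3400 + j1817 Ω
|Z| = √(3400² + 1817²) = 3855 Ω
∠Z = arctan(1817/3400) = 28.12°
I = V/|Z| = 671.8 μA
P = VI cos φ = 2.59 × 0.0006718 × cos(28.12°) = 1.535 mW

1.535 mW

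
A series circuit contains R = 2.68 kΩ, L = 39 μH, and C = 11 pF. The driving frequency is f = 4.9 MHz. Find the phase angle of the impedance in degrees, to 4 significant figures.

-33.17°

ω = 2πf = 3.079e+07 rad/s
X_L = ωL = 1201 Ω
X_C = 1/(ωC) = 2953 Ω
Net reactance X = X_L − X_C = -1752 Ω
Z = 2680 − j1752 Ω
|Z| = √(2680² + 1752²) = 3202 Ω
∠Z = arctan(-1752/2680) = -33.17°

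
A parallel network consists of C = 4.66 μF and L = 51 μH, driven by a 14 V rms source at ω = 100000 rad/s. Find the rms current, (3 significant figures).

X_L = ωL = 5.10 Ω
X_C = 1/(ωC) = 2.15 Ω
Parallel: admittances add. Y = 1/(jωL) + jωC
Y = (0 + j0.270) S
|Y| = 0.270 S → |Z| = 1/|Y| = 3.70 Ω, ∠Z = −∠Y = -90.0°
I = V/|Z| = 14/3.70 = 3.78 A

3.78 A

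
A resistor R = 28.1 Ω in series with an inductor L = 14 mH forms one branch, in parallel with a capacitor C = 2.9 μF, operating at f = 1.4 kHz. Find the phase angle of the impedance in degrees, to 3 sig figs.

-84.3°

ω = 2πf = 8796 rad/s
X_L = ωL = 123 Ω
X_C = 1/(ωC) = 39.2 Ω
Branch 1 (R+jX_L): Z₁ = 28.1 + j123 Ω, |Z₁| = 126 Ω
Branch 2 (−jX_C): Z₂ = −j39.2 Ω
Parallel: Z = Z₁Z₂/(Z₁+Z₂), |Z| = 55.9 Ω, ∠Z = -84.3°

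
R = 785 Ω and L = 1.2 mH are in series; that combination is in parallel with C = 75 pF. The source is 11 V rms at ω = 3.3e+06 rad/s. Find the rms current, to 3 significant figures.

X_L = ωL = 3960 Ω
X_C = 1/(ωC) = 4040 Ω
Branch 1 (R+jX_L): Z₁ = 785 + j3960 Ω, |Z₁| = 4040 Ω
Branch 2 (−jX_C): Z₂ = −j4040 Ω
Parallel: Z = Z₁Z₂/(Z₁+Z₂), |Z| = 20700 Ω, ∠Z = -5.36°
I = V/|Z| = 11/20700 = 532 μA

532 μA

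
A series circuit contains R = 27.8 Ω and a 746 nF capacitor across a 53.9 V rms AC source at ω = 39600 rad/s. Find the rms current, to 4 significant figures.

X_C = 1/(ωC) = 33.85 Ω
Z = 27.80 − j33.85 Ω
|Z| = √(27.80² + 33.85²) = 43.80 Ω
I = V/|Z| = 53.9/43.80 = 1.231 A

1.231 A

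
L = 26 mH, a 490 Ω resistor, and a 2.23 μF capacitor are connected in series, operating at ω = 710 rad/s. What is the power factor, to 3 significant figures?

0.624

X_L = ωL = 18.5 Ω
X_C = 1/(ωC) = 632 Ω
Net reactance X = X_L − X_C = -613 Ω
Z = 490 − j613 Ω
|Z| = √(490² + 613²) = 785 Ω
∠Z = arctan(-613/490) = -51.4°
cos φ = cos(-51.4°) = 0.624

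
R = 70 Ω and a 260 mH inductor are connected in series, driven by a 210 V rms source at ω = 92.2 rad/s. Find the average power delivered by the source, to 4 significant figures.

X_L = ωL = 23.97 Ω
Z = 70.00 + j23.97 Ω
|Z| = √(70.00² + 23.97²) = 73.99 Ω
∠Z = arctan(23.97/70.00) = 18.90°
I = V/|Z| = 2.838 A
P = VI cos φ = 210 × 2.838 × cos(18.90°) = 563.9 W

563.9 W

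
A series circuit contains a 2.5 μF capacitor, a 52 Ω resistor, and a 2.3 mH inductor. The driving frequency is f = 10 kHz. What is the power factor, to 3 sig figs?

ω = 2πf = 62830 rad/s
X_L = ωL = 145 Ω
X_C = 1/(ωC) = 6.37 Ω
Net reactance X = X_L − X_C = 138 Ω
Z = 52.0 + j138 Ω
|Z| = √(52.0² + 138²) = 148 Ω
∠Z = arctan(138/52.0) = 69.4°
cos φ = cos(69.4°) = 0.352

0.352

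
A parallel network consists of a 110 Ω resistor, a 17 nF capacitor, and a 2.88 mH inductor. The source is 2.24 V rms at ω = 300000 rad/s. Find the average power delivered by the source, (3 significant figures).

45.6 mW

X_L = ωL = 864 Ω
X_C = 1/(ωC) = 196 Ω
Parallel: admittances add. Y = 1/R + 1/(jωL) + jωC
Y = (0.00909 + j0.00394) S
|Y| = 0.00991 S → |Z| = 1/|Y| = 101 Ω, ∠Z = −∠Y = -23.4°
I = V/|Z| = 22.2 mA
P = VI cos φ = 2.24 × 0.0222 × cos(-23.4°) = 45.6 mW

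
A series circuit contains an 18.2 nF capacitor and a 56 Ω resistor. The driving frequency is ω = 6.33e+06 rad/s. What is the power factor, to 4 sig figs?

X_C = 1/(ωC) = 8.680 Ω
Z = 56.00 − j8.680 Ω
|Z| = √(56.00² + 8.680²) = 56.67 Ω
∠Z = arctan(-8.680/56.00) = -8.811°
cos φ = cos(-8.811°) = 0.9882

0.9882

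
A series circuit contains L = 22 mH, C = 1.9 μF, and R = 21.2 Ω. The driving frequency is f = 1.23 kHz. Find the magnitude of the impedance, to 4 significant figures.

ω = 2πf = 7728 rad/s
X_L = ωL = 170.0 Ω
X_C = 1/(ωC) = 68.10 Ω
Net reactance X = X_L − X_C = 101.9 Ω
Z = 21.20 + j101.9 Ω
|Z| = √(21.20² + 101.9²) = 104.1 Ω

104.1 Ω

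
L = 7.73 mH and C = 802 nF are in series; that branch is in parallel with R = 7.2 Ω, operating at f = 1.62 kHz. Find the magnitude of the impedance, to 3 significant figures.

ω = 2πf = 10180 rad/s
X_L = ωL = 78.7 Ω
X_C = 1/(ωC) = 122 Ω
Branch 1: Z₁ = R = 7.20 Ω
Branch 2 (series LC): Z₂ = j(X_L − X_C) = −j43.8 Ω
Parallel: Z = Z₁Z₂/(Z₁+Z₂), |Z| = 7.10 Ω, ∠Z = -9.33°

7.10 Ω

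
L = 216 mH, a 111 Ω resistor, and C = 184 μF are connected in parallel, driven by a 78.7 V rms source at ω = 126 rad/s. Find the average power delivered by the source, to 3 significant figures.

X_L = ωL = 27.2 Ω
X_C = 1/(ωC) = 43.1 Ω
Parallel: admittances add. Y = 1/R + 1/(jωL) + jωC
Y = (0.00901 − j0.0136) S
|Y| = 0.0163 S → |Z| = 1/|Y| = 61.4 Ω, ∠Z = −∠Y = 56.4°
I = V/|Z| = 1.28 A
P = VI cos φ = 78.7 × 1.28 × cos(56.4°) = 55.8 W

55.8 W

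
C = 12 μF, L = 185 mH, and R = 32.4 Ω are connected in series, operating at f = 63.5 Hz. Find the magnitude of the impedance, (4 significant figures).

138.9 Ω

ω = 2πf = 399.0 rad/s
X_L = ωL = 73.81 Ω
X_C = 1/(ωC) = 208.9 Ω
Net reactance X = X_L − X_C = -135.1 Ω
Z = 32.40 − j135.1 Ω
|Z| = √(32.40² + 135.1²) = 138.9 Ω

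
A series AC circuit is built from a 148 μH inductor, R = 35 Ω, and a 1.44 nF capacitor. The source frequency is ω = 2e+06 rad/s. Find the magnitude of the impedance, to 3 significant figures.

62.0 Ω

X_L = ωL = 296 Ω
X_C = 1/(ωC) = 347 Ω
Net reactance X = X_L − X_C = -51.2 Ω
Z = 35.0 − j51.2 Ω
|Z| = √(35.0² + 51.2²) = 62.0 Ω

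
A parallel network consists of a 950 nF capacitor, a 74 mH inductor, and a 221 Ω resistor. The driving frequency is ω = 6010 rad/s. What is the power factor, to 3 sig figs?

0.794

X_L = ωL = 445 Ω
X_C = 1/(ωC) = 175 Ω
Parallel: admittances add. Y = 1/R + 1/(jωL) + jωC
Y = (0.00452 + j0.00346) S
|Y| = 0.00570 S → |Z| = 1/|Y| = 176 Ω, ∠Z = −∠Y = -37.4°
cos φ = cos(-37.4°) = 0.794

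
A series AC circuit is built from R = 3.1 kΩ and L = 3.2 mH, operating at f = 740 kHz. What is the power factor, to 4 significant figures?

0.2040

ω = 2πf = 4.65e+06 rad/s
X_L = ωL = 14880 Ω
Z = 3100 + j14880 Ω
|Z| = √(3100² + 14880²) = 15200 Ω
∠Z = arctan(14880/3100) = 78.23°
cos φ = cos(78.23°) = 0.2040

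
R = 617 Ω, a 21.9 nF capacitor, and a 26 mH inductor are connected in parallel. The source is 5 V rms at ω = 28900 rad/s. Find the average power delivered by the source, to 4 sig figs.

X_L = ωL = 751.4 Ω
X_C = 1/(ωC) = 1580 Ω
Parallel: admittances add. Y = 1/R + 1/(jωL) + jωC
Y = (0.001621 − j0.0006979) S
|Y| = 0.001765 S → |Z| = 1/|Y| = 566.7 Ω, ∠Z = −∠Y = 23.30°
I = V/|Z| = 8.823 mA
P = VI cos φ = 5 × 0.008823 × cos(23.30°) = 40.52 mW

40.52 mW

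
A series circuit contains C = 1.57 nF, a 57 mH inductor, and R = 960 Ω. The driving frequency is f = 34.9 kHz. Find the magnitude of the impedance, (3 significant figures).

ω = 2πf = 219300 rad/s
X_L = ωL = 12500 Ω
X_C = 1/(ωC) = 2900 Ω
Net reactance X = X_L − X_C = 9590 Ω
Z = 960 + j9590 Ω
|Z| = √(960² + 9590²) = 9640 Ω

9640 Ω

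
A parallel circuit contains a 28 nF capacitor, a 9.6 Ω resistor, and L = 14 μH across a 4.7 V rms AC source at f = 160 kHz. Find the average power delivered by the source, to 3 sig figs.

ω = 2πf = 1.005e+06 rad/s
X_L = ωL = 14.1 Ω
X_C = 1/(ωC) = 35.5 Ω
Parallel: admittances add. Y = 1/R + 1/(jωL) + jωC
Y = (0.104 − j0.0429) S
|Y| = 0.113 S → |Z| = 1/|Y| = 8.88 Ω, ∠Z = −∠Y = 22.4°
I = V/|Z| = 529 mA
P = VI cos φ = 4.7 × 0.529 × cos(22.4°) = 2.30 W

2.30 W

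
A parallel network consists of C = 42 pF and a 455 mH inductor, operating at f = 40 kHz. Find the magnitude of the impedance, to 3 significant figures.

ω = 2πf = 251300 rad/s
X_L = ωL = 114000 Ω
X_C = 1/(ωC) = 94700 Ω
Parallel: admittances add. Y = 1/(jωL) + jωC
Y = (0 + j1.81e-06) S
|Y| = 1.81e-06 S → |Z| = 1/|Y| = 552000 Ω, ∠Z = −∠Y = -90.0°

552000 Ω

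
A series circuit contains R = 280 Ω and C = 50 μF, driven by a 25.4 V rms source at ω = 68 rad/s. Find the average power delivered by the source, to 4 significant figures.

X_C = 1/(ωC) = 294.1 Ω
Z = 280.0 − j294.1 Ω
|Z| = √(280.0² + 294.1²) = 406.1 Ω
∠Z = arctan(-294.1/280.0) = -46.41°
I = V/|Z| = 62.55 mA
P = VI cos φ = 25.4 × 0.06255 × cos(-46.41°) = 1.095 W

1.095 W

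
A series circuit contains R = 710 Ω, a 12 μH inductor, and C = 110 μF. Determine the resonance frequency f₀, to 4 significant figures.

4.381 kHz

ω₀ = 1/√(LC) = 1/√(1.2e-05 × 0.00011) = 27520 rad/s
f₀ = ω₀/(2π) = 4.381 kHz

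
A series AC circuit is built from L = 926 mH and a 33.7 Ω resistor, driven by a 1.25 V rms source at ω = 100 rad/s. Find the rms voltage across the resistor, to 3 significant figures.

0.427 V

X_L = ωL = 92.6 Ω
Z = 33.7 + j92.6 Ω
|Z| = √(33.7² + 92.6²) = 98.5 Ω
I = V/|Z| = 12.7 mA
V_R = I·|Z_R| = 0.0127 × 33.7 = 0.427 V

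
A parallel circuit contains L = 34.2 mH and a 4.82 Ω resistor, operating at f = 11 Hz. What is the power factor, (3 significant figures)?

ω = 2πf = 69.12 rad/s
X_L = ωL = 2.36 Ω
Parallel: admittances add. Y = 1/R + 1/(jωL)
Y = (0.207 − j0.423) S
|Y| = 0.471 S → |Z| = 1/|Y| = 2.12 Ω, ∠Z = −∠Y = 63.9°
cos φ = cos(63.9°) = 0.440

0.440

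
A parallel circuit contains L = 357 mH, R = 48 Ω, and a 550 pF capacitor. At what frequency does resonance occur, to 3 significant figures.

11.4 kHz

ω₀ = 1/√(LC) = 1/√(0.357 × 5.5e-10) = 71360 rad/s
f₀ = ω₀/(2π) = 11.4 kHz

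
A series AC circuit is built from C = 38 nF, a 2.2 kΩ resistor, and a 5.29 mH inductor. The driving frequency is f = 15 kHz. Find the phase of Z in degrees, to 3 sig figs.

5.69°

ω = 2πf = 94250 rad/s
X_L = ωL = 499 Ω
X_C = 1/(ωC) = 279 Ω
Net reactance X = X_L − X_C = 219 Ω
Z = 2200 + j219 Ω
|Z| = √(2200² + 219²) = 2210 Ω
∠Z = arctan(219/2200) = 5.69°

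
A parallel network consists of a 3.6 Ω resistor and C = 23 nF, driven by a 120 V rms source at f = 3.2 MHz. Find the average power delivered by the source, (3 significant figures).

4.00 kW

ω = 2πf = 2.011e+07 rad/s
X_C = 1/(ωC) = 2.16 Ω
Parallel: admittances add. Y = 1/R + jωC
Y = (0.278 + j0.462) S
|Y| = 0.539 S → |Z| = 1/|Y| = 1.85 Ω, ∠Z = −∠Y = -59.0°
I = V/|Z| = 64.7 A
P = VI cos φ = 120 × 64.7 × cos(-59.0°) = 4.00 kW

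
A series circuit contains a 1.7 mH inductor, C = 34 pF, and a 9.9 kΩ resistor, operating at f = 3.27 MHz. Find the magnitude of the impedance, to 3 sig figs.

ω = 2πf = 2.055e+07 rad/s
X_L = ωL = 34900 Ω
X_C = 1/(ωC) = 1430 Ω
Net reactance X = X_L − X_C = 33500 Ω
Z = 9900 + j33500 Ω
|Z| = √(9900² + 33500²) = 34900 Ω

34900 Ω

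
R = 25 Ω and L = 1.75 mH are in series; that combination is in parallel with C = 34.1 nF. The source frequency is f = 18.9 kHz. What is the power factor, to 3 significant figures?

ω = 2πf = 118800 rad/s
X_L = ωL = 208 Ω
X_C = 1/(ωC) = 247 Ω
Branch 1 (R+jX_L): Z₁ = 25.0 + j208 Ω, |Z₁| = 209 Ω
Branch 2 (−jX_C): Z₂ = −j247 Ω
Parallel: Z = Z₁Z₂/(Z₁+Z₂), |Z| = 1110 Ω, ∠Z = 50.6°
cos φ = cos(50.6°) = 0.635

0.635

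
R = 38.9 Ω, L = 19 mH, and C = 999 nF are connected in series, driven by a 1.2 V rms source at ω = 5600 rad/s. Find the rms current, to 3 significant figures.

X_L = ωL = 106 Ω
X_C = 1/(ωC) = 179 Ω
Net reactance X = X_L − X_C = -72.4 Ω
Z = 38.9 − j72.4 Ω
|Z| = √(38.9² + 72.4²) = 82.1 Ω
I = V/|Z| = 1.2/82.1 = 14.6 mA

14.6 mA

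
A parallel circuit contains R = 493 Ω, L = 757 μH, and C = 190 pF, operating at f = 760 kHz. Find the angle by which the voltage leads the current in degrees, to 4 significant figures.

-17.27°

ω = 2πf = 4.775e+06 rad/s
X_L = ωL = 3615 Ω
X_C = 1/(ωC) = 1102 Ω
Parallel: admittances add. Y = 1/R + 1/(jωL) + jωC
Y = (0.002028 + j0.0006307) S
|Y| = 0.002124 S → |Z| = 1/|Y| = 470.8 Ω, ∠Z = −∠Y = -17.27°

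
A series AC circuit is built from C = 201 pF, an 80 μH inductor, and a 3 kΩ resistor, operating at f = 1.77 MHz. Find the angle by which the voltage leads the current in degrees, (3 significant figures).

ω = 2πf = 1.112e+07 rad/s
X_L = ωL = 890 Ω
X_C = 1/(ωC) = 447 Ω
Net reactance X = X_L − X_C = 442 Ω
Z = 3000 + j442 Ω
|Z| = √(3000² + 442²) = 3030 Ω
∠Z = arctan(442/3000) = 8.39°

8.39°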